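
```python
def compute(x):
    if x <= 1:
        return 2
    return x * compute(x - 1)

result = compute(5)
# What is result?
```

compute(5) = 5 * 4 * 3 * 2 * 2 = 240

Answer: 240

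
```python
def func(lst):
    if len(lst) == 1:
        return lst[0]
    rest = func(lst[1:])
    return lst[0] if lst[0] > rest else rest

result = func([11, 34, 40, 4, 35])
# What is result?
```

Recursive max over [11, 34, 40, 4, 35] = 40

Answer: 40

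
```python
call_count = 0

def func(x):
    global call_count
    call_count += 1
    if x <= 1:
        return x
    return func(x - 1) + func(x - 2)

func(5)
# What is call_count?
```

Calls(x) = 1 + Calls(x-1) + Calls(x-2); Calls(0)=Calls(1)=1. For x=5 this gives 15.

Answer: 15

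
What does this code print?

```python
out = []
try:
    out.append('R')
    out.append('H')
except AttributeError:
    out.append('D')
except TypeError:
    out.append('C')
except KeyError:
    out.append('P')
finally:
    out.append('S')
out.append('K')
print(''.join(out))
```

Execution trace: 'R' (try body) → 'H' (try body, no exception) → 'S' (finally) → 'K' (after the try/except). Output: RHSK

Answer: RHSK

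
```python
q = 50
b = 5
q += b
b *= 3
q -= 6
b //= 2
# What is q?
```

Trace:
`q = 50` → q = 50
`b = 5` → b = 5
`q += b` → q = 55
`b *= 3` → b = 15
`q -= 6` → q = 49
`b //= 2` → b = 7
So q = 49

Answer: 49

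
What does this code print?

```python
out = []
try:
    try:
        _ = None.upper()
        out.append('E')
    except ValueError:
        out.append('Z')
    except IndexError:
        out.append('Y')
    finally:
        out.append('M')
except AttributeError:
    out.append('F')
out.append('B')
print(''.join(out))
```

Execution trace: 'M' (finally) → 'F' (outer except AttributeError) → 'B' (after the try/except). Output: MFB

Answer: MFB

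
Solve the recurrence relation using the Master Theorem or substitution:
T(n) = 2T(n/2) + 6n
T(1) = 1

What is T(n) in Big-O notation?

By Master Theorem: a=2, b=2, f(n)=6n. Since log_2(2) = 1 and f(n) = Θ(n^1), Case 2 applies. T(n) = O(n log n).

Answer: O(n log n)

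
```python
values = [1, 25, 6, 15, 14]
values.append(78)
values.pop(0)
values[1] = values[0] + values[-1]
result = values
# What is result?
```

Trace:
`values = [1, 25, 6, 15, 14]` → values = [1, 25, 6, 15, 14]
`values.append(78)` → values = [1, 25, 6, 15, 14, 78]
`values.pop(0)` → values = [25, 6, 15, 14, 78]
`values[1] = values[0] + values[-1]` → values = [25, 103, 15, 14, 78]
`result = values` → result = [25, 103, 15, 14, 78]
So result = [25, 103, 15, 14, 78]

Answer: [25, 103, 15, 14, 78]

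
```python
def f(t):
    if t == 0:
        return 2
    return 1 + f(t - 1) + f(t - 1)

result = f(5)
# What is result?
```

f(t) = 1 + 2·f(t-1), f(0)=2. Closed form: (2+1)·2^5 - 1 = 95.

Answer: 95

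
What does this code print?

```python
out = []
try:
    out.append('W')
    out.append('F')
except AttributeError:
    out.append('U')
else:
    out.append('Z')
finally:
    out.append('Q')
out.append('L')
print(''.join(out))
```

Execution trace: 'W' (try body) → 'F' (try body, no exception) → 'Z' (else) → 'Q' (finally) → 'L' (after the try/except). Output: WFZQL

Answer: WFZQL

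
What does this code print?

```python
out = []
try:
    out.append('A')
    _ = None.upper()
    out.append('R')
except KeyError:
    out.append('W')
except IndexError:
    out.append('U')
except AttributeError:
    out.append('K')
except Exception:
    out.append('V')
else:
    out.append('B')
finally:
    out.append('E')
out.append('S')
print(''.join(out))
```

Execution trace: 'A' (try body) → 'K' (except AttributeError) → 'E' (finally) → 'S' (after the try/except). Output: AKES

Answer: AKES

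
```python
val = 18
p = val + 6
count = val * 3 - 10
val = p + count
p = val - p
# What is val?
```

Trace:
`val = 18` → val = 18
`p = val + 6` → p = 24
`count = val * 3 - 10` → count = 44
`val = p + count` → val = 68
`p = val - p` → p = 44
So val = 68

Answer: 68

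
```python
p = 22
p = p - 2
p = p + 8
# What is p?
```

Trace:
`p = 22` → p = 22
`p = p - 2` → p = 20
`p = p + 8` → p = 28
So p = 28

Answer: 28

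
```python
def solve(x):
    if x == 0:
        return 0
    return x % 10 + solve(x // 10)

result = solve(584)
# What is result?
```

Sum of digits of 584: 4 + 8 + 5 = 17

Answer: 17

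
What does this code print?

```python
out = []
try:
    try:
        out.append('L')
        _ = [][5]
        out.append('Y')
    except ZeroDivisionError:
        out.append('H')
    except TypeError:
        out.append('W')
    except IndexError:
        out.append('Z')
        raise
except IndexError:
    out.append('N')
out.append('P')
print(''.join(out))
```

Execution trace: 'L' (inner try body) → 'Z' (inner except IndexError) → 'N' (outer except IndexError) → 'P' (after the try/except). Output: LZNP

Answer: LZNP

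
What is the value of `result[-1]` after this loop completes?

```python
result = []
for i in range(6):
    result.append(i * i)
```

Last element of squares 0 to 5
`result` takes the values: [] → [0] → [0, 1] → [0, 1, 4] → [0, 1, 4, 9] → [0, 1, 4, 9, 16] → [0, 1, 4, 9, 16, 25]
So `result[-1]` = 25

Answer: 25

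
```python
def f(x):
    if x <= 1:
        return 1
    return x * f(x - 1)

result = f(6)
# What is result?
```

f(6) = 6 * 5 * 4 * 3 * 2 * 1 = 720

Answer: 720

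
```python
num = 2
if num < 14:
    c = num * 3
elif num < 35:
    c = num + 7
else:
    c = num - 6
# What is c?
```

Trace:
`num = 2` → num = 2
`if num < 14: ...` → num < 14 is True → c = 6
So c = 6

Answer: 6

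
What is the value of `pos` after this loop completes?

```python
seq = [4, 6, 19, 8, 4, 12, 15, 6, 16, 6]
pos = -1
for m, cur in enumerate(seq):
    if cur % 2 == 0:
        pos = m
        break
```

First even number index in [4, 6, 19, 8, 4, 12, 15, 6, 16, 6]
`pos` takes the values: -1 → 0

Answer: 0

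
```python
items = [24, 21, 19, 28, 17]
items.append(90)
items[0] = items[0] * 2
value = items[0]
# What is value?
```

Trace:
`items = [24, 21, 19, 28, 17]` → items = [24, 21, 19, 28, 17]
`items.append(90)` → items = [24, 21, 19, 28, 17, 90]
`items[0] = items[0] * 2` → items = [48, 21, 19, 28, 17, 90]
`value = items[0]` → value = 48
So value = 48

Answer: 48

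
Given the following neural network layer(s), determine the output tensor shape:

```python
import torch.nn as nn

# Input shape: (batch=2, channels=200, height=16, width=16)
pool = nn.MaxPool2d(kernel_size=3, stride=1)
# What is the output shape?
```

Input: (2, 200, 16, 16) -> Output: (2, 200, 14, 14)

Answer: (2, 200, 14, 14)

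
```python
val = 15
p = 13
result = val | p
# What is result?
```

Trace:
`val = 15` → val = 15
`p = 13` → p = 13
`result = val | p` → result = 15
So result = 15

Answer: 15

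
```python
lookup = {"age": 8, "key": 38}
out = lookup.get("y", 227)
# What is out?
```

Trace:
`lookup = {"age": 8, "key": 38}` → lookup = {'age': 8, 'key': 38}
`out = lookup.get("y", 227)` → out = 227
So out = 227

Answer: 227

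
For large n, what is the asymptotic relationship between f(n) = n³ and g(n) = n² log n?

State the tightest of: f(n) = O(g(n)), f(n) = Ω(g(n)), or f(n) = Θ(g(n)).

n³ vs n² log n: f(n) = Ω(g(n)) but not O(g(n)) — n³ grows strictly faster than n² log n.

Answer: f(n) = Ω(g(n)) but not O(g(n)) — n³ grows strictly faster than n² log n.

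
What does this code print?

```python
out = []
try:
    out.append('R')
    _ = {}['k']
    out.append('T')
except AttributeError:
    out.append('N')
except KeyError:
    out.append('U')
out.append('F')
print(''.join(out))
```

Execution trace: 'R' (try body) → 'U' (except KeyError) → 'F' (after the try/except). Output: RUF

Answer: RUF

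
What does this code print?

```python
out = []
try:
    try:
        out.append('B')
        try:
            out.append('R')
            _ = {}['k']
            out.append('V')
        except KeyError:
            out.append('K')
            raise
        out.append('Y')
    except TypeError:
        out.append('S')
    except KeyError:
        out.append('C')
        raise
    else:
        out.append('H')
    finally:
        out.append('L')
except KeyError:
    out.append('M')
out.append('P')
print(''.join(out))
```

Execution trace: 'B' (try body) → 'R' (inner try body) → 'K' (inner except KeyError) → 'C' (except KeyError) → 'L' (finally) → 'M' (outer except KeyError) → 'P' (after the try/except). Output: BRKCLMP

Answer: BRKCLMP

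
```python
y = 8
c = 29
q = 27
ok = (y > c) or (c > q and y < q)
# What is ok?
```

Trace:
`y = 8` → y = 8
`c = 29` → c = 29
`q = 27` → q = 27
`ok = (y > c) or (c > q and y < q)` → ok = True
So ok = True

Answer: True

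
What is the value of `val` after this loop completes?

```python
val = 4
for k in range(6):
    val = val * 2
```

Multiply by 2, 6 times: 4 * 2^6 = 256
`val` takes the values: 4 → 8 → 16 → 32 → 64 → 128 → 256

Answer: 256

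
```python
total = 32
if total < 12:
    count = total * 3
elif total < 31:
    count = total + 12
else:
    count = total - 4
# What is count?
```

Trace:
`total = 32` → total = 32
`if total < 12: ...` → total < 12 is False, total < 31 is False, take else branch → count = 28
So count = 28

Answer: 28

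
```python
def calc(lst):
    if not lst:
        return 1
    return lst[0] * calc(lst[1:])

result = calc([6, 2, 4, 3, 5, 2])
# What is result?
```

Product over [6, 2, 4, 3, 5, 2] = 6 * 2 * 4 * 3 * 5 * 2 = 1440

Answer: 1440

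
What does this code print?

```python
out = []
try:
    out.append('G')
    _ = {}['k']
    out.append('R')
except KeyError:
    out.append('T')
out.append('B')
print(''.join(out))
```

Execution trace: 'G' (try body) → 'T' (except KeyError) → 'B' (after the try/except). Output: GTB

Answer: GTB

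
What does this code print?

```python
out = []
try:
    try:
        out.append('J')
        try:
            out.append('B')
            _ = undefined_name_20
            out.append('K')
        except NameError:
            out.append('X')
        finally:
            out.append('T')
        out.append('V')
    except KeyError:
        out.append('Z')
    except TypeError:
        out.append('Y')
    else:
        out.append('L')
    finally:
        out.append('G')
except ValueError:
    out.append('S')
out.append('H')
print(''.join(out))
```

Execution trace: 'J' (try body) → 'B' (inner try body) → 'X' (inner except NameError) → 'T' (inner finally) → 'V' (try body, no exception) → 'L' (else) → 'G' (finally) → 'H' (after the try/except). Output: JBXTVLGH

Answer: JBXTVLGH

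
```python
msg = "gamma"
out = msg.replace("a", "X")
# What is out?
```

Trace:
`msg = "gamma"` → msg = 'gamma'
`out = msg.replace("a", "X")` → out = 'gXmmX'
So out = 'gXmmX'

Answer: 'gXmmX'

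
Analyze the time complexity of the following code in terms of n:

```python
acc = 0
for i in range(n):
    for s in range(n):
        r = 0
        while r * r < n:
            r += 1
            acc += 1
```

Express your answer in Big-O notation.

Each loop level contributes: n × n × √n. Multiplying the contributions gives O(n^2√n).

Answer: O(n^2√n)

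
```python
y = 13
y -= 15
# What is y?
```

Trace:
`y = 13` → y = 13
`y -= 15` → y = -2
So y = -2

Answer: -2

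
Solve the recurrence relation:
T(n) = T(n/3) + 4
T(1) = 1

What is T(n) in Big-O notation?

Each step divides n by 3 and adds 4. After log_3(n) steps we reach T(1)=1. So T(n) = 4·log_3(n) + 1 = O(log n).

Answer: O(log n)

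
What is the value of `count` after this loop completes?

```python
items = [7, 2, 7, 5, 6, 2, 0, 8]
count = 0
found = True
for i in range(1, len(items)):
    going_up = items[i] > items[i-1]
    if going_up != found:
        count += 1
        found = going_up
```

Count direction changes in [7, 2, 7, 5, 6, 2, 0, 8]
`count` takes the values: 0 → 1 → 2 → 3 → 4 → 5 → 6

Answer: 6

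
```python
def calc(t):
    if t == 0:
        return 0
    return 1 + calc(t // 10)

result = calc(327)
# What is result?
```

Count of digits of 327: 3

Answer: 3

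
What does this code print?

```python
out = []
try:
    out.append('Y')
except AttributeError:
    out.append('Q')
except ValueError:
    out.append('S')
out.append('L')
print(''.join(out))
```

Execution trace: 'Y' (try body, no exception) → 'L' (after the try/except). Output: YL

Answer: YL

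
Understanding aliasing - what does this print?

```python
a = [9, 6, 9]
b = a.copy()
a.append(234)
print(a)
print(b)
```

Key concept: list.copy() creates independent copy.
Step by step:
`a = [9, 6, 9]` → a = [9, 6, 9]
`b = a.copy()` → b = [9, 6, 9]
`a.append(234)` → a = [9, 6, 9, 234]
`print(a)` → prints [9, 6, 9, 234]
`print(b)` → prints [9, 6, 9]

Answer:
[9, 6, 9, 234]
[9, 6, 9]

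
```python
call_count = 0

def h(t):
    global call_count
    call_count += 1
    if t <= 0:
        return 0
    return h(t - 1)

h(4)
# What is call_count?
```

Linear recursion stepping by 1: 5 calls from t=4 down to ≤0.

Answer: 5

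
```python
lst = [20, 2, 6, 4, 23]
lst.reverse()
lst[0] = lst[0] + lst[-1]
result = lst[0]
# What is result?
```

Trace:
`lst = [20, 2, 6, 4, 23]` → lst = [20, 2, 6, 4, 23]
`lst.reverse()` → lst = [23, 4, 6, 2, 20]
`lst[0] = lst[0] + lst[-1]` → lst = [43, 4, 6, 2, 20]
`result = lst[0]` → result = 43
So result = 43

Answer: 43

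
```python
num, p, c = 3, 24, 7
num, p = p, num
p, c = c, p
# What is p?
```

Trace:
`num, p, c = 3, 24, 7` → num = 3; p = 24; c = 7
`num, p = p, num` → num = 24; p = 3
`p, c = c, p` → p = 7; c = 3
So p = 7

Answer: 7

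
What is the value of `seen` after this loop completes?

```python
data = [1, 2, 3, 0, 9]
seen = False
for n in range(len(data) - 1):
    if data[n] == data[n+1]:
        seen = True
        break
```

Check consecutive duplicates in [1, 2, 3, 0, 9]
`seen` takes the values: False

Answer: False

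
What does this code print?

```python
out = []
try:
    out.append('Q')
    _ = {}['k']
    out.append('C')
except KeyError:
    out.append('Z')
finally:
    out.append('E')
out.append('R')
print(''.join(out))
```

Execution trace: 'Q' (try body) → 'Z' (except KeyError) → 'E' (finally) → 'R' (after the try/except). Output: QZER

Answer: QZER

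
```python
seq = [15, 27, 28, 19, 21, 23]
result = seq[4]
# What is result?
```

Trace:
`seq = [15, 27, 28, 19, 21, 23]` → seq = [15, 27, 28, 19, 21, 23]
`result = seq[4]` → result = 21
So result = 21

Answer: 21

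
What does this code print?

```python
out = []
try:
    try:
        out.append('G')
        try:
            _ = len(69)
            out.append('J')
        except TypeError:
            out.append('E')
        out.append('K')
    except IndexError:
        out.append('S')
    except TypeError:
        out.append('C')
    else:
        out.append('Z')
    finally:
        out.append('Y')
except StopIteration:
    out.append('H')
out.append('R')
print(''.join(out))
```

Execution trace: 'G' (try body) → 'E' (inner except TypeError) → 'K' (try body, no exception) → 'Z' (else) → 'Y' (finally) → 'R' (after the try/except). Output: GEKZYR

Answer: GEKZYR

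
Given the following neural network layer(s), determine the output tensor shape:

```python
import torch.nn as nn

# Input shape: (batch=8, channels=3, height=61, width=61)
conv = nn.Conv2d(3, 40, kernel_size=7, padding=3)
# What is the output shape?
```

Input: (8, 3, 61, 61) -> Output: (8, 40, 61, 61)

Answer: (8, 40, 61, 61)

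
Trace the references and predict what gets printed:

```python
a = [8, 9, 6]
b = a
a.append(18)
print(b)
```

Key concept: basic list aliasing.
Step by step:
`a = [8, 9, 6]` → a = [8, 9, 6]
`b = a` → b = [8, 9, 6] (same object as a)
`a.append(18)` → a = [8, 9, 6, 18] (same object as b); b = [8, 9, 6, 18] (same object as a)
`print(b)` → prints [8, 9, 6, 18]

Answer: [8, 9, 6, 18]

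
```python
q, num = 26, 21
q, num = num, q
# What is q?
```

Trace:
`q, num = 26, 21` → q = 26; num = 21
`q, num = num, q` → q = 21; num = 26
So q = 21

Answer: 21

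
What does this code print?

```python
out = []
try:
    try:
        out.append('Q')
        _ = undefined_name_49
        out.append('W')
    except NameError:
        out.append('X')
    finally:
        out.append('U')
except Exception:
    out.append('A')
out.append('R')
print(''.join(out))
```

Execution trace: 'Q' (inner try body) → 'X' (inner except NameError) → 'U' (inner finally) → 'R' (after the try/except). Output: QXUR

Answer: QXUR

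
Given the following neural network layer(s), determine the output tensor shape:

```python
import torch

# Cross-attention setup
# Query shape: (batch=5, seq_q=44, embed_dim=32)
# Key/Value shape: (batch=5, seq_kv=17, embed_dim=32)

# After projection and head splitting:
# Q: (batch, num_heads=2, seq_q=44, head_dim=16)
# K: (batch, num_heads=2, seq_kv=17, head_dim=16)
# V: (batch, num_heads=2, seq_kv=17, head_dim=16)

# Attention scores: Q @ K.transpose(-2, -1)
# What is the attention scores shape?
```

Input: (5, 44, 32) -> Output: (5, 2, 44, 17)

Answer: (5, 2, 44, 17)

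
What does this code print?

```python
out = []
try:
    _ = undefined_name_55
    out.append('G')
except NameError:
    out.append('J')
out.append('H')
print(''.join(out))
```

Execution trace: 'J' (except NameError) → 'H' (after the try/except). Output: JH

Answer: JH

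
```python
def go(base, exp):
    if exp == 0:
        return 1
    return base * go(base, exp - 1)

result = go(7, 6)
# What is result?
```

go(7, 6) = 7 * 7 * 7 * 7 * 7 * 7 = 117649

Answer: 117649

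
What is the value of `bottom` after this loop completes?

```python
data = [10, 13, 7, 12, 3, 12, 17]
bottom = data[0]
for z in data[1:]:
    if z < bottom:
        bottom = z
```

Minimum of [10, 13, 7, 12, 3, 12, 17]
`bottom` takes the values: 10 → 7 → 3

Answer: 3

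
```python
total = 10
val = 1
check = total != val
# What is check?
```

Trace:
`total = 10` → total = 10
`val = 1` → val = 1
`check = total != val` → check = True
So check = True

Answer: True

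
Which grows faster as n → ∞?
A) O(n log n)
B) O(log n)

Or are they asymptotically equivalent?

O(n log n) vs O(log n): Higher order terms dominate.

Answer: A) O(n log n) grows faster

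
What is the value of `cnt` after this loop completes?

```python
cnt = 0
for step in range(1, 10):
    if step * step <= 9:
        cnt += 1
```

Count numbers where step² ≤ 9
`cnt` takes the values: 0 → 1 → 2 → 3

Answer: 3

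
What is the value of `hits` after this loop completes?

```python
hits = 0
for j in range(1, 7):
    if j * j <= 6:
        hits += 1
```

Count numbers where j² ≤ 6
`hits` takes the values: 0 → 1 → 2

Answer: 2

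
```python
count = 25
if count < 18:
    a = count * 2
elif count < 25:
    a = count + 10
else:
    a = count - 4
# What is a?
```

Trace:
`count = 25` → count = 25
`if count < 18: ...` → count < 18 is False, count < 25 is False, take else branch → a = 21
So a = 21

Answer: 21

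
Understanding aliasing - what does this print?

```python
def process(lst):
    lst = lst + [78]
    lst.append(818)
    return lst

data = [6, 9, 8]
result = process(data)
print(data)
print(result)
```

Key concept: rebinding parameter vs mutation.
Step by step:
`data = [6, 9, 8]` → data = [6, 9, 8]
`result = process(data)` → result = [6, 9, 8, 78, 818]
`print(data)` → prints [6, 9, 8]
`print(result)` → prints [6, 9, 8, 78, 818]

Answer:
[6, 9, 8]
[6, 9, 8, 78, 818]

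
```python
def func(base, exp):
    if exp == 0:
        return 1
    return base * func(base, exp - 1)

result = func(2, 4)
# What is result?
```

func(2, 4) = 2 * 2 * 2 * 2 = 16

Answer: 16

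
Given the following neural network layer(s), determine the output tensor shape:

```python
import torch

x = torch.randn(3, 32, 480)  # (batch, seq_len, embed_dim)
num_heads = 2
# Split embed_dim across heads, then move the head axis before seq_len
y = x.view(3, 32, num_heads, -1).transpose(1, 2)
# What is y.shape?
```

Input: (3, 32, 480) -> head_dim = 480 // 2 = 240; after view: (3, 32, 2, 240) -> after transpose(1, 2): (3, 2, 32, 240) -> Output: (3, 2, 32, 240)

Answer: (3, 2, 32, 240)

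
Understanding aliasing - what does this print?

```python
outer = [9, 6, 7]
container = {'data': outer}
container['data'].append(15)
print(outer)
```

Key concept: dict holds reference to list.
Step by step:
`outer = [9, 6, 7]` → outer = [9, 6, 7]
`container = {'data': outer}` → container = {'data': [9, 6, 7]}
`container['data'].append(15)` → outer = [9, 6, 7, 15]; container = {'data': [9, 6, 7, 15]}
`print(outer)` → prints [9, 6, 7, 15]

Answer: [9, 6, 7, 15]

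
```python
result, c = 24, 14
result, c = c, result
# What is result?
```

Trace:
`result, c = 24, 14` → result = 24; c = 14
`result, c = c, result` → result = 14; c = 24
So result = 14

Answer: 14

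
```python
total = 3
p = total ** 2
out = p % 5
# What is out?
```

Trace:
`total = 3` → total = 3
`p = total ** 2` → p = 9
`out = p % 5` → out = 4
So out = 4

Answer: 4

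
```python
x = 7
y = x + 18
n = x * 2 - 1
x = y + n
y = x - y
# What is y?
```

Trace:
`x = 7` → x = 7
`y = x + 18` → y = 25
`n = x * 2 - 1` → n = 13
`x = y + n` → x = 38
`y = x - y` → y = 13
So y = 13

Answer: 13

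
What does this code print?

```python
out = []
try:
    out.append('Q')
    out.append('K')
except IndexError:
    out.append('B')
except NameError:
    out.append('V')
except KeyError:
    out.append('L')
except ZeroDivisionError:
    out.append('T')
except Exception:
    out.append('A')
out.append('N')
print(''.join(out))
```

Execution trace: 'Q' (try body) → 'K' (try body, no exception) → 'N' (after the try/except). Output: QKN

Answer: QKN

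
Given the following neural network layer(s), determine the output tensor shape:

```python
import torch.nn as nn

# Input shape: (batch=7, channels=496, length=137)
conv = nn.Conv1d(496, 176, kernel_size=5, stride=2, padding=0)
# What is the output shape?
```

Input: (7, 496, 137) -> Output: (7, 176, 67)

Answer: (7, 176, 67)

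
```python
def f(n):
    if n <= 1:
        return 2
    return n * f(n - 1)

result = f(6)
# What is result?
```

f(6) = 6 * 5 * 4 * 3 * 2 * 2 = 1440

Answer: 1440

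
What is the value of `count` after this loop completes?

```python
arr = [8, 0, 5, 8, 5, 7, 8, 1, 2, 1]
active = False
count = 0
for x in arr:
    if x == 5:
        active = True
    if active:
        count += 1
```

Count elements after first 5 in [8, 0, 5, 8, 5, 7, 8, 1, 2, 1]
`count` takes the values: 0 → 1 → 2 → 3 → 4 → 5 → 6 → 7 → 8

Answer: 8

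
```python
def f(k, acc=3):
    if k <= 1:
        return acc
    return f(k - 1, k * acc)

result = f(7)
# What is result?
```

Accumulator trace (n, acc): (7, 3) -> (6, 21) -> (5, 126) -> (4, 630) -> (3, 2520) -> (2, 7560) -> (1, 15120) -> return 15120

Answer: 15120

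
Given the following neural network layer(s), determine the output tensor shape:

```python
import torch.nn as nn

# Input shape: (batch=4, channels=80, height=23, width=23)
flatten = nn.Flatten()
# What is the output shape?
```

Input: (4, 80, 23, 23) -> Output: (4, 42320)

Answer: (4, 42320)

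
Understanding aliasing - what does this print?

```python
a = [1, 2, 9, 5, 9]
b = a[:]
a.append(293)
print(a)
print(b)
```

Key concept: slice [:] creates copy.
Step by step:
`a = [1, 2, 9, 5, 9]` → a = [1, 2, 9, 5, 9]
`b = a[:]` → b = [1, 2, 9, 5, 9]
`a.append(293)` → a = [1, 2, 9, 5, 9, 293]
`print(a)` → prints [1, 2, 9, 5, 9, 293]
`print(b)` → prints [1, 2, 9, 5, 9]

Answer:
[1, 2, 9, 5, 9, 293]
[1, 2, 9, 5, 9]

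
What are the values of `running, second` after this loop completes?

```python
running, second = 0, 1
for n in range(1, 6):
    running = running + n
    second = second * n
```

Sum and factorial of 1 to 5
`running, second` takes the values: (0, 1) → (1, 1) → (3, 1) → (3, 2) → (6, 2) → (6, 6) → (10, 6) → (10, 24) → (15, 24) → (15, 120)

Answer: 15, 120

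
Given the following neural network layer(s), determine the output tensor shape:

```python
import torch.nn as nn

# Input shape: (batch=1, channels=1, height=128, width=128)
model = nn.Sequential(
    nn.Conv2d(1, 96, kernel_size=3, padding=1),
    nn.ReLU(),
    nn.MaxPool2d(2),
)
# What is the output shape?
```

Input: (1, 1, 128, 128) -> after Conv2d: (1, 96, 128, 128) -> after ReLU: (1, 96, 128, 128) -> Output: (1, 96, 64, 64)

Answer: (1, 96, 64, 64)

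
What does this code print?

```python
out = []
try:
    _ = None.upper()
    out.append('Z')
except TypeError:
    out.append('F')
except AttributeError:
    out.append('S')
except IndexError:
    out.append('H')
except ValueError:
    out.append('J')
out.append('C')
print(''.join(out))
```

Execution trace: 'S' (except AttributeError) → 'C' (after the try/except). Output: SC

Answer: SC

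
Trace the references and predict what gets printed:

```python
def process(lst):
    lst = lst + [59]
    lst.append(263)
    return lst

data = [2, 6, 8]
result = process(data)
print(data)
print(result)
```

Key concept: rebinding parameter vs mutation.
Step by step:
`data = [2, 6, 8]` → data = [2, 6, 8]
`result = process(data)` → result = [2, 6, 8, 59, 263]
`print(data)` → prints [2, 6, 8]
`print(result)` → prints [2, 6, 8, 59, 263]

Answer:
[2, 6, 8]
[2, 6, 8, 59, 263]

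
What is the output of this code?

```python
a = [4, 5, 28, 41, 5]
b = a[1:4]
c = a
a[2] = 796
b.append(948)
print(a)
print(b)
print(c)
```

Key concept: slice vs alias.
Step by step:
`a = [4, 5, 28, 41, 5]` → a = [4, 5, 28, 41, 5]
`b = a[1:4]` → b = [5, 28, 41]
`c = a` → c = [4, 5, 28, 41, 5] (same object as a)
`a[2] = 796` → a = [4, 5, 796, 41, 5] (same object as c); c = [4, 5, 796, 41, 5] (same object as a)
`b.append(948)` → b = [5, 28, 41, 948]
`print(a)` → prints [4, 5, 796, 41, 5]
`print(b)` → prints [5, 28, 41, 948]
`print(c)` → prints [4, 5, 796, 41, 5]

Answer:
[4, 5, 796, 41, 5]
[5, 28, 41, 948]
[4, 5, 796, 41, 5]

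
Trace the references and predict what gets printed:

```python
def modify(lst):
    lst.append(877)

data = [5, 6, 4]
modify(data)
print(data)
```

Key concept: function modifies passed list.
Step by step:
`data = [5, 6, 4]` → data = [5, 6, 4]
`modify(data)` → data = [5, 6, 4, 877]
`print(data)` → prints [5, 6, 4, 877]

Answer: [5, 6, 4, 877]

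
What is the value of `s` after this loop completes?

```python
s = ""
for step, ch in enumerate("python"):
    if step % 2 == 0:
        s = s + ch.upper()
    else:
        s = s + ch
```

Uppercase even positions in 'python'
`s` takes the values: "" → "P" → "Py" → "PyT" → "PyTh" → "PyThO" → "PyThOn"

Answer: "PyThOn"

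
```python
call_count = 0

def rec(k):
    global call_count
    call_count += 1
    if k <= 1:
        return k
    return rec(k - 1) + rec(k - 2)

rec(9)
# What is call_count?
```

Calls(k) = 1 + Calls(k-1) + Calls(k-2); Calls(0)=Calls(1)=1. For k=9 this gives 109.

Answer: 109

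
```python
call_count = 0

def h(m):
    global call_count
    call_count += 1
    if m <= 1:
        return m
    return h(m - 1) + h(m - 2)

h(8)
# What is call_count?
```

Calls(m) = 1 + Calls(m-1) + Calls(m-2); Calls(0)=Calls(1)=1. For m=8 this gives 67.

Answer: 67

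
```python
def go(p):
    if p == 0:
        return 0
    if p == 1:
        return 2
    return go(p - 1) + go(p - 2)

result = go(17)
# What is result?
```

Build up from base cases: go(0)=0, go(1)=2, go(2)=2, go(3)=4, go(4)=6, go(5)=10, go(6)=16, ..., go(17)=3194

Answer: 3194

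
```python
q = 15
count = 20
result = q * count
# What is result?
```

Trace:
`q = 15` → q = 15
`count = 20` → count = 20
`result = q * count` → result = 300
So result = 300

Answer: 300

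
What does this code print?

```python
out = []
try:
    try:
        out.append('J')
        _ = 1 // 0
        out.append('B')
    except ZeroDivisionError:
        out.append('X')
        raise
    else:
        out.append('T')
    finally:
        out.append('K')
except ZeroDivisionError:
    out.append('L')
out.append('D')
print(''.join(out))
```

Execution trace: 'J' (inner try body) → 'X' (inner except ZeroDivisionError) → 'K' (inner finally) → 'L' (outer except ZeroDivisionError) → 'D' (after the try/except). Output: JXKLD

Answer: JXKLD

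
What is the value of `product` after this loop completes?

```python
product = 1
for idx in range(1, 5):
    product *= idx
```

4! = 24
`product` takes the values: 1 → 2 → 6 → 24

Answer: 24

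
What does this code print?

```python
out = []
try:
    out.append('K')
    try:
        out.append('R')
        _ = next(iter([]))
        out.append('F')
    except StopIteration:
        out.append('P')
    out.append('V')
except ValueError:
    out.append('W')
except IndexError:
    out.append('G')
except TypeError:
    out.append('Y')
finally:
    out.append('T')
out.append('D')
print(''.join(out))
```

Execution trace: 'K' (try body) → 'R' (inner try body) → 'P' (inner except StopIteration) → 'V' (try body, no exception) → 'T' (finally) → 'D' (after the try/except). Output: KRPVTD

Answer: KRPVTD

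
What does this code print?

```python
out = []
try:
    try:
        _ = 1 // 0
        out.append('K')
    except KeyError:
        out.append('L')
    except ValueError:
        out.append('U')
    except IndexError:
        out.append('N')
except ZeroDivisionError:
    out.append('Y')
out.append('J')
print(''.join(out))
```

Execution trace: 'Y' (outer except ZeroDivisionError) → 'J' (after the try/except). Output: YJ

Answer: YJ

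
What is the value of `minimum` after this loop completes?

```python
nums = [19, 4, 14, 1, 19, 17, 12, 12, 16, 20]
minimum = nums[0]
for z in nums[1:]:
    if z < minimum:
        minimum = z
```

Minimum of [19, 4, 14, 1, 19, 17, 12, 12, 16, 20]
`minimum` takes the values: 19 → 4 → 1

Answer: 1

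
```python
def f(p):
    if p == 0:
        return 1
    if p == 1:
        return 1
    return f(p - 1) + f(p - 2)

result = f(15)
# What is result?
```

Build up from base cases: f(0)=1, f(1)=1, f(2)=2, f(3)=3, f(4)=5, f(5)=8, f(6)=13, ..., f(15)=987

Answer: 987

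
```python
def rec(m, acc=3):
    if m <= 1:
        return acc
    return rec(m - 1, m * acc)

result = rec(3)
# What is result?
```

Accumulator trace (n, acc): (3, 3) -> (2, 9) -> (1, 18) -> return 18

Answer: 18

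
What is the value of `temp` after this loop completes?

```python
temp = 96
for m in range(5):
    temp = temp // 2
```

Halve 5 times: 96 // 2^5 = 3
`temp` takes the values: 96 → 48 → 24 → 12 → 6 → 3

Answer: 3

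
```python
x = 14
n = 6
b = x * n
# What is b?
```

Trace:
`x = 14` → x = 14
`n = 6` → n = 6
`b = x * n` → b = 84
So b = 84

Answer: 84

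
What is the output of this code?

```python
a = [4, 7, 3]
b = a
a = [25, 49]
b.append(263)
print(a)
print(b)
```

Key concept: rebinding vs mutation: a is rebound to a new list, b still points at the original.
Step by step:
`a = [4, 7, 3]` → a = [4, 7, 3]
`b = a` → b = [4, 7, 3] (same object as a)
`a = [25, 49]` → a = [25, 49]
`b.append(263)` → b = [4, 7, 3, 263]
`print(a)` → prints [25, 49]
`print(b)` → prints [4, 7, 3, 263]

Answer:
[25, 49]
[4, 7, 3, 263]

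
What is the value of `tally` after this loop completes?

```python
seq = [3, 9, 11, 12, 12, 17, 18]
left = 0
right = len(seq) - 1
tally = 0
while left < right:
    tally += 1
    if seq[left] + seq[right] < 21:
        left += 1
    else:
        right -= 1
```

Steps to find pair summing to 21
`tally` takes the values: 0 → 1 → 2 → 3 → 4 → 5 → 6

Answer: 6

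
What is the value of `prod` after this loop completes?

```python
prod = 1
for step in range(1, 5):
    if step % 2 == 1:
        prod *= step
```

Product of odd numbers 1 to 4
`prod` takes the values: 1 → 3

Answer: 3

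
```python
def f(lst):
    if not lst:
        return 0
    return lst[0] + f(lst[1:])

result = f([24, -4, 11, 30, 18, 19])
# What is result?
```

24 + (-4) + 11 + 30 + 18 + 19 + 0 = 98

Answer: 98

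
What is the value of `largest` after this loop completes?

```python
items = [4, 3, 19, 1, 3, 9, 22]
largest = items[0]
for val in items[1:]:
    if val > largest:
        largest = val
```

Maximum of [4, 3, 19, 1, 3, 9, 22]
`largest` takes the values: 4 → 19 → 22

Answer: 22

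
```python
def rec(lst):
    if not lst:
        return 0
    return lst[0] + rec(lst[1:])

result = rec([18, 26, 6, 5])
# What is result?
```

18 + 26 + 6 + 5 + 0 = 55

Answer: 55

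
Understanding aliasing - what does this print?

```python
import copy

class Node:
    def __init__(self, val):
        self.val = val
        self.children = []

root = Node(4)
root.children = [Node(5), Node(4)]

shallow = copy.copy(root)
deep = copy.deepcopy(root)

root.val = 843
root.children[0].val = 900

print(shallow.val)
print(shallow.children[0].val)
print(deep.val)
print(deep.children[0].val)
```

Key concept: deep copy with custom objects.
Step by step:
`root = Node(4)` → root = Node(val=4, children=[])
`root.children = [Node(5), Node(4)]` → root = Node(val=4, children=[Node(val=5, children=[]), Node(val=4, children=[])])
`shallow = copy.copy(root)` → shallow = Node(val=4, children=[Node(val=5, children=[]), Node(val=4, children=[])])
`deep = copy.deepcopy(root)` → deep = Node(val=4, children=[Node(val=5, children=[]), Node(val=4, children=[])])
`root.val = 843` → root = Node(val=843, children=[Node(val=5, children=[]), Node(val=4, children=[])])
`root.children[0].val = 900` → root = Node(val=843, children=[Node(val=900, children=[]), Node(val=4, children=[])]); shallow = Node(val=4, children=[Node(val=900, children=[]), Node(val=4, children=[])])
`print(shallow.val)` → prints 4
`print(shallow.children[0].val)` → prints 900
`print(deep.val)` → prints 4
`print(deep.children[0].val)` → prints 5

Answer:
4
900
4
5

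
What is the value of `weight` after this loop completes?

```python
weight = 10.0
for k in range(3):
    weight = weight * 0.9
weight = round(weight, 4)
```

Exponential decay: 10.0 * 0.9^3
`weight` takes the values: 10.0 → 9.0 → 8.1 → 7.29

Answer: 7.29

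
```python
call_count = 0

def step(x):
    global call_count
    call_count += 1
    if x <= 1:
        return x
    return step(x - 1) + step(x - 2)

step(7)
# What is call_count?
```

Calls(x) = 1 + Calls(x-1) + Calls(x-2); Calls(0)=Calls(1)=1. For x=7 this gives 41.

Answer: 41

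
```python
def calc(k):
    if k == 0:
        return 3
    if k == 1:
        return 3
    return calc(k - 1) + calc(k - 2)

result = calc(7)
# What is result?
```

Build up from base cases: calc(0)=3, calc(1)=3, calc(2)=6, calc(3)=9, calc(4)=15, calc(5)=24, calc(6)=39, ..., calc(7)=63

Answer: 63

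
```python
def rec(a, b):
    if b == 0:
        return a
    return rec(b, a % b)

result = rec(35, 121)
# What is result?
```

rec(35, 121) -> rec(121, 35) -> rec(35, 16) -> rec(16, 3) -> rec(3, 1) -> rec(1, 0) -> 1

Answer: 1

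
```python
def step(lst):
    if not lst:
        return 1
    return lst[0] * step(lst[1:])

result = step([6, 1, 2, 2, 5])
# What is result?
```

Product over [6, 1, 2, 2, 5] = 6 * 1 * 2 * 2 * 5 = 120

Answer: 120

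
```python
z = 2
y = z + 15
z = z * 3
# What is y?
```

Trace:
`z = 2` → z = 2
`y = z + 15` → y = 17
`z = z * 3` → z = 6
So y = 17

Answer: 17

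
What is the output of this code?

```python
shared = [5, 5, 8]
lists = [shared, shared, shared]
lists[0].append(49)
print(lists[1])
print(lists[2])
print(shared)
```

Key concept: list of same reference.
Step by step:
`shared = [5, 5, 8]` → shared = [5, 5, 8]
`lists = [shared, shared, shared]` → lists = [[5, 5, 8], [5, 5, 8], [5, 5, 8]]
`lists[0].append(49)` → shared = [5, 5, 8, 49]; lists = [[5, 5, 8, 49], [5, 5, 8, 49], [5, 5, 8, 49]]
`print(lists[1])` → prints [5, 5, 8, 49]
`print(lists[2])` → prints [5, 5, 8, 49]
`print(shared)` → prints [5, 5, 8, 49]

Answer:
[5, 5, 8, 49]
[5, 5, 8, 49]
[5, 5, 8, 49]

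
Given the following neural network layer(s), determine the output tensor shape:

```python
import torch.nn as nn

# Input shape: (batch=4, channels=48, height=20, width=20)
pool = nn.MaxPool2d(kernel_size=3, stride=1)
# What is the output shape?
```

Input: (4, 48, 20, 20) -> Output: (4, 48, 18, 18)

Answer: (4, 48, 18, 18)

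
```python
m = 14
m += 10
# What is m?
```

Trace:
`m = 14` → m = 14
`m += 10` → m = 24
So m = 24

Answer: 24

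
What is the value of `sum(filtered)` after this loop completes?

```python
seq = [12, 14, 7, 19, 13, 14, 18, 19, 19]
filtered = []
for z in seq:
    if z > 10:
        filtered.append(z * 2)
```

Sum of doubled values > 10
`filtered` takes the values: [] → [24] → [24, 28] → [24, 28, 38] → [24, 28, 38, 26] → [24, 28, 38, 26, 28] → [24, 28, 38, 26, 28, 36] → [24, 28, 38, 26, 28, 36, 38] → [24, 28, 38, 26, 28, 36, 38, 38]
So `sum(filtered)` = 256

Answer: 256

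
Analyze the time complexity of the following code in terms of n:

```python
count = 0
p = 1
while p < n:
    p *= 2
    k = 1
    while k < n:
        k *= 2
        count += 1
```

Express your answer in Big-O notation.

Each loop level contributes: log n × log n. Multiplying the contributions gives O(log² n).

Answer: O(log² n)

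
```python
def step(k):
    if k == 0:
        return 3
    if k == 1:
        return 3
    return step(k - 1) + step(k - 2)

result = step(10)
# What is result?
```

Build up from base cases: step(0)=3, step(1)=3, step(2)=6, step(3)=9, step(4)=15, step(5)=24, step(6)=39, ..., step(10)=267

Answer: 267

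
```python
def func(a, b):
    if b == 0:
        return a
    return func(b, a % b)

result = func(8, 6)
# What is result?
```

func(8, 6) -> func(6, 2) -> func(2, 0) -> 2

Answer: 2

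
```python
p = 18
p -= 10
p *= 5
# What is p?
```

Trace:
`p = 18` → p = 18
`p -= 10` → p = 8
`p *= 5` → p = 40
So p = 40

Answer: 40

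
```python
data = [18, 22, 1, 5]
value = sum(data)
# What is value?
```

Trace:
`data = [18, 22, 1, 5]` → data = [18, 22, 1, 5]
`value = sum(data)` → value = 46
So value = 46

Answer: 46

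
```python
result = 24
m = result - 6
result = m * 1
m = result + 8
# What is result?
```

Trace:
`result = 24` → result = 24
`m = result - 6` → m = 18
`result = m * 1` → result = 18
`m = result + 8` → m = 26
So result = 18

Answer: 18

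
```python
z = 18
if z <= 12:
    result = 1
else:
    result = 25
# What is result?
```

Trace:
`z = 18` → z = 18
`if z <= 12: ...` → z <= 12 is False, take else branch → result = 25
So result = 25

Answer: 25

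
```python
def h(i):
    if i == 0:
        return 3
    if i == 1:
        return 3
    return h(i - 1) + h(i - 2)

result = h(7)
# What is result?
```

Build up from base cases: h(0)=3, h(1)=3, h(2)=6, h(3)=9, h(4)=15, h(5)=24, h(6)=39, ..., h(7)=63

Answer: 63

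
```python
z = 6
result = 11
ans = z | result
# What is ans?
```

Trace:
`z = 6` → z = 6
`result = 11` → result = 11
`ans = z | result` → ans = 15
So ans = 15

Answer: 15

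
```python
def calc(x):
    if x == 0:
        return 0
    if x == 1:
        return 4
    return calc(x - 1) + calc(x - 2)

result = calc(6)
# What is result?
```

Build up from base cases: calc(0)=0, calc(1)=4, calc(2)=4, calc(3)=8, calc(4)=12, calc(5)=20, calc(6)=32

Answer: 32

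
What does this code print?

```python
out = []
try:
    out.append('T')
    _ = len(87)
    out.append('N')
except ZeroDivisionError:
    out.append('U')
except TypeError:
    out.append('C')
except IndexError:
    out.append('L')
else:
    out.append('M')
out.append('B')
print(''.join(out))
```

Execution trace: 'T' (try body) → 'C' (except TypeError) → 'B' (after the try/except). Output: TCB

Answer: TCB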